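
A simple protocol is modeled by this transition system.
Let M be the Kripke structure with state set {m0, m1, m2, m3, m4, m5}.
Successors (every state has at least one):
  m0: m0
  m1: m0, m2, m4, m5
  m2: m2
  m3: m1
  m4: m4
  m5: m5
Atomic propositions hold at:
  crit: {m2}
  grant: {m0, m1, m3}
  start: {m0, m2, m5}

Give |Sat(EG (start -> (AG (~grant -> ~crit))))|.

5

Sat(~grant) = {m2, m4, m5}
Sat(~crit) = {m0, m1, m3, m4, m5}
Sat(~grant -> ~crit) = {m0, m1, m3, m4, m5}
AG (~grant -> ~crit): greatest fixpoint, start Z0 = {m0, m1, m3, m4, m5}, keep only states in Sat with every successor in Z. Z1 = {m0, m3, m4, m5}; Z2 = {m0, m4, m5}; fixed.
Sat(AG (~grant -> ~crit)) = {m0, m4, m5}
Sat(start -> (AG (~grant -> ~crit))) = {m0, m1, m3, m4, m5}
EG (start -> (AG (~grant -> ~crit))): greatest fixpoint, start Z0 = {m0, m1, m3, m4, m5}, keep only states in Sat with some successor in Z. Already a fixed point.
Sat(EG (start -> (AG (~grant -> ~crit)))) = {m0, m1, m3, m4, m5}
|Sat(EG (start -> (AG (~grant -> ~crit))))| = |{m0, m1, m3, m4, m5}| = 5.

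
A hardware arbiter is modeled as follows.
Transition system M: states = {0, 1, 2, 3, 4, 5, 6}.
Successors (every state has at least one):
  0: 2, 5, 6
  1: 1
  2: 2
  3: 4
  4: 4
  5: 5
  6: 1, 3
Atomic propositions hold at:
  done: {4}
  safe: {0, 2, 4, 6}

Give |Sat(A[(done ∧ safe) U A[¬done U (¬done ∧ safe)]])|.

Sat(done ∧ safe) = {4}
Sat(¬done) = {0, 1, 2, 3, 5, 6}
Sat(¬done ∧ safe) = {0, 2, 6}
A[¬done U (¬done ∧ safe)]: least fixpoint, start Z0 = Sat((¬done ∧ safe)) = {0, 2, 6}, add states in Sat(¬done) with every successor in Z. Already a fixed point.
Sat(A[¬done U (¬done ∧ safe)]) = {0, 2, 6}
A[(done ∧ safe) U A[¬done U (¬done ∧ safe)]]: least fixpoint, start Z0 = Sat(A[¬done U (¬done ∧ safe)]) = {0, 2, 6}, add states in Sat(done ∧ safe) with every successor in Z. Already a fixed point.
Sat(A[(done ∧ safe) U A[¬done U (¬done ∧ safe)]]) = {0, 2, 6}
|Sat(A[(done ∧ safe) U A[¬done U (¬done ∧ safe)]])| = |{0, 2, 6}| = 3.

3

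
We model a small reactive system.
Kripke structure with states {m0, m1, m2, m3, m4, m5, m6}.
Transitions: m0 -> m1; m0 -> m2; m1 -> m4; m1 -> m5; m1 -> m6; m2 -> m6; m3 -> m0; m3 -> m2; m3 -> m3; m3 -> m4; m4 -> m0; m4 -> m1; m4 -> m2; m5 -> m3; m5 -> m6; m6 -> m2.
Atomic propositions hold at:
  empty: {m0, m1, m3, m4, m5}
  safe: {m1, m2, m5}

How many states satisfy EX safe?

Sat(EX safe) = {s : some successor in {m1, m2, m5}} = {m0, m1, m3, m4, m6}
|Sat(EX safe)| = |{m0, m1, m3, m4, m6}| = 5.

5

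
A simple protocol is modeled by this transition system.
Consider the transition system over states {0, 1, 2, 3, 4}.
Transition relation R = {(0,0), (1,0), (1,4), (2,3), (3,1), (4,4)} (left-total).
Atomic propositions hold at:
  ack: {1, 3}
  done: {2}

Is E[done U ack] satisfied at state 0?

No

E[done U ack]: least fixpoint, start Z0 = Sat(ack) = {1, 3}, add states in Sat(done) with some successor in Z. Z1 = {1, 2, 3}; fixed.
Sat(E[done U ack]) = {1, 2, 3}
0 ∉ Sat(E[done U ack]) = {1, 2, 3}, so the formula does not hold at 0.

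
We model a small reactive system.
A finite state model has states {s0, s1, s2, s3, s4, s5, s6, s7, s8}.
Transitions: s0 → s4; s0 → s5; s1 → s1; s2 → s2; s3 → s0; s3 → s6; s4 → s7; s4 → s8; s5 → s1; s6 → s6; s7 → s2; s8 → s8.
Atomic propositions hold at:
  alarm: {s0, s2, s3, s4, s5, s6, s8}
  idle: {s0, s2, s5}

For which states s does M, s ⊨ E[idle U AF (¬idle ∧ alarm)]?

Sat(¬idle) = {s1, s3, s4, s6, s7, s8}
Sat(¬idle ∧ alarm) = {s3, s4, s6, s8}
AF (¬idle ∧ alarm): least fixpoint, start Z0 = {s3, s4, s6, s8}, add states with every successor in Z. Already a fixed point.
Sat(AF (¬idle ∧ alarm)) = {s3, s4, s6, s8}
E[idle U AF (¬idle ∧ alarm)]: least fixpoint, start Z0 = Sat(AF (¬idle ∧ alarm)) = {s3, s4, s6, s8}, add states in Sat(idle) with some successor in Z. Z1 = {s0, s3, s4, s6, s8}; fixed.
Sat(E[idle U AF (¬idle ∧ alarm)]) = {s0, s3, s4, s6, s8}

{s0, s3, s4, s6, s8}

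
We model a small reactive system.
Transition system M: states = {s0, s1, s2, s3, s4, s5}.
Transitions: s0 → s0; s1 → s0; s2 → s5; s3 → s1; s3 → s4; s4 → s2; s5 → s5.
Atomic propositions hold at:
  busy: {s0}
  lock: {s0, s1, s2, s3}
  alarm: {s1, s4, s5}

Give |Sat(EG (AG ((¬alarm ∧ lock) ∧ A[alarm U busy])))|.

Sat(¬alarm) = {s0, s2, s3}
Sat(¬alarm ∧ lock) = {s0, s2, s3}
A[alarm U busy]: least fixpoint, start Z0 = Sat(busy) = {s0}, add states in Sat(alarm) with every successor in Z. Z1 = {s0, s1}; fixed.
Sat(A[alarm U busy]) = {s0, s1}
Sat((¬alarm ∧ lock) ∧ A[alarm U busy]) = {s0}
AG ((¬alarm ∧ lock) ∧ A[alarm U busy]): greatest fixpoint, start Z0 = {s0}, keep only states in Sat with every successor in Z. Already a fixed point.
Sat(AG ((¬alarm ∧ lock) ∧ A[alarm U busy])) = {s0}
EG (AG ((¬alarm ∧ lock) ∧ A[alarm U busy])): greatest fixpoint, start Z0 = {s0}, keep only states in Sat with some successor in Z. Already a fixed point.
Sat(EG (AG ((¬alarm ∧ lock) ∧ A[alarm U busy]))) = {s0}
|Sat(EG (AG ((¬alarm ∧ lock) ∧ A[alarm U busy])))| = |{s0}| = 1.

1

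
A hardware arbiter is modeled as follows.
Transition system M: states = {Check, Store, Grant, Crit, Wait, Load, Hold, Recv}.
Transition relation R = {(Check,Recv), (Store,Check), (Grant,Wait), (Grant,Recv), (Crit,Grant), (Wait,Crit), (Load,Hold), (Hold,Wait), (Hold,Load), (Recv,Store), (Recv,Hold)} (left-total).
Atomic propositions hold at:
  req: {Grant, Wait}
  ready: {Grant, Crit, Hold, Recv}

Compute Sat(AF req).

AF req: least fixpoint, start Z0 = {Grant, Wait}, add states with every successor in Z. Z1 = {Grant, Crit, Wait}; fixed.
Sat(AF req) = {Grant, Crit, Wait}

{Grant, Crit, Wait}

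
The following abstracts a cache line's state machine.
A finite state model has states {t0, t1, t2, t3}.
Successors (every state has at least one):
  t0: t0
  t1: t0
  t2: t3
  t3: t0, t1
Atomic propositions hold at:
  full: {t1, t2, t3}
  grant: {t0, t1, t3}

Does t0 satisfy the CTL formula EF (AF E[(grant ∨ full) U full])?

Sat(grant ∨ full) = {t0, t1, t2, t3}
E[(grant ∨ full) U full]: least fixpoint, start Z0 = Sat(full) = {t1, t2, t3}, add states in Sat(grant ∨ full) with some successor in Z. Already a fixed point.
Sat(E[(grant ∨ full) U full]) = {t1, t2, t3}
AF E[(grant ∨ full) U full]: least fixpoint, start Z0 = {t1, t2, t3}, add states with every successor in Z. Already a fixed point.
Sat(AF E[(grant ∨ full) U full]) = {t1, t2, t3}
EF (AF E[(grant ∨ full) U full]): least fixpoint, start Z0 = {t1, t2, t3}, add states with some successor in Z. Already a fixed point.
Sat(EF (AF E[(grant ∨ full) U full])) = {t1, t2, t3}
t0 ∉ Sat(EF (AF E[(grant ∨ full) U full])) = {t1, t2, t3}, so the formula does not hold at t0.

No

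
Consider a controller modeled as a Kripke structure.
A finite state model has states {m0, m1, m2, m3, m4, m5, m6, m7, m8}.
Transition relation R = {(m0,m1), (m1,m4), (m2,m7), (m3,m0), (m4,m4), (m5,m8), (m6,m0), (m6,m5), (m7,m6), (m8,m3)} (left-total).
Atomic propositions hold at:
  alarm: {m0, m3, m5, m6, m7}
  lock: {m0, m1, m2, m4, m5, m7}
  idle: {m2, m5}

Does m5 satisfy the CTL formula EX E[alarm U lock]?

E[alarm U lock]: least fixpoint, start Z0 = Sat(lock) = {m0, m1, m2, m4, m5, m7}, add states in Sat(alarm) with some successor in Z. Z1 = {m0, m1, m2, m3, m4, m5, m6, m7}; fixed.
Sat(E[alarm U lock]) = {m0, m1, m2, m3, m4, m5, m6, m7}
Sat(EX E[alarm U lock]) = {s : some successor in {m0, m1, m2, m3, m4, m5, m6, m7}} = {m0, m1, m2, m3, m4, m6, m7, m8}
m5 ∉ Sat(EX E[alarm U lock]) = {m0, m1, m2, m3, m4, m6, m7, m8}, so the formula does not hold at m5.

No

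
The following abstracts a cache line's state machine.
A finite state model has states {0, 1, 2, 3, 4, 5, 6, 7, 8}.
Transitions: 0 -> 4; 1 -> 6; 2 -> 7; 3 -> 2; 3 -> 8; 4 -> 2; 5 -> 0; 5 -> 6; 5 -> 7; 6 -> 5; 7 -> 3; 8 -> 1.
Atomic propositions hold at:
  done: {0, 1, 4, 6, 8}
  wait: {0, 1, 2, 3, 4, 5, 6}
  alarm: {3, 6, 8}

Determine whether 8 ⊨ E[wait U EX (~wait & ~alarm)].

Sat(~wait) = {7, 8}
Sat(~alarm) = {0, 1, 2, 4, 5, 7}
Sat(~wait & ~alarm) = {7}
Sat(EX (~wait & ~alarm)) = {s : some successor in {7}} = {2, 5}
E[wait U EX (~wait & ~alarm)]: least fixpoint, start Z0 = Sat(EX (~wait & ~alarm)) = {2, 5}, add states in Sat(wait) with some successor in Z. Z1 = {2, 3, 4, 5, 6}; Z2 = {0, 1, 2, 3, 4, 5, 6}; fixed.
Sat(E[wait U EX (~wait & ~alarm)]) = {0, 1, 2, 3, 4, 5, 6}
8 ∉ Sat(E[wait U EX (~wait & ~alarm)]) = {0, 1, 2, 3, 4, 5, 6}, so the formula does not hold at 8.

No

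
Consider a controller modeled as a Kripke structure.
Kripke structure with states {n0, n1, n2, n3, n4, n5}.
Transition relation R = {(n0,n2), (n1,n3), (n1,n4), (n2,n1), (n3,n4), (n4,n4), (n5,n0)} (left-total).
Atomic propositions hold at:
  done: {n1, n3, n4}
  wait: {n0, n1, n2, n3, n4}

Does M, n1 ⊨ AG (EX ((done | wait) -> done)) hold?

Yes

Sat(done | wait) = {n0, n1, n2, n3, n4}
Sat((done | wait) -> done) = {n1, n3, n4, n5}
Sat(EX ((done | wait) -> done)) = {s : some successor in {n1, n3, n4, n5}} = {n1, n2, n3, n4}
AG (EX ((done | wait) -> done)): greatest fixpoint, start Z0 = {n1, n2, n3, n4}, keep only states in Sat with every successor in Z. Already a fixed point.
Sat(AG (EX ((done | wait) -> done))) = {n1, n2, n3, n4}
n1 ∈ Sat(AG (EX ((done | wait) -> done))) = {n1, n2, n3, n4}, so the formula holds at n1.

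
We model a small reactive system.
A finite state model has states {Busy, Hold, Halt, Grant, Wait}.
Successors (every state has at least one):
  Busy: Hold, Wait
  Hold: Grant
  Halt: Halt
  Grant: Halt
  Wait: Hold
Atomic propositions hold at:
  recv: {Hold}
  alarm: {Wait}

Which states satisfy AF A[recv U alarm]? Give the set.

{Wait}

A[recv U alarm]: least fixpoint, start Z0 = Sat(alarm) = {Wait}, add states in Sat(recv) with every successor in Z. Already a fixed point.
Sat(A[recv U alarm]) = {Wait}
AF A[recv U alarm]: least fixpoint, start Z0 = {Wait}, add states with every successor in Z. Already a fixed point.
Sat(AF A[recv U alarm]) = {Wait}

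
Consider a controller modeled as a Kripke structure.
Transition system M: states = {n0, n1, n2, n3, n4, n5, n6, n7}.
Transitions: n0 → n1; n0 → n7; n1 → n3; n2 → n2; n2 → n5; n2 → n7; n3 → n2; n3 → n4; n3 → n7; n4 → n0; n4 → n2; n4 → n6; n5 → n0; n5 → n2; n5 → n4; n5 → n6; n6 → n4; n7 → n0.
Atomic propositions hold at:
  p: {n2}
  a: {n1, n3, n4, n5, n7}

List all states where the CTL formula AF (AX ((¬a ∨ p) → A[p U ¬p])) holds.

Sat(¬a) = {n0, n2, n6}
Sat(¬a ∨ p) = {n0, n2, n6}
Sat(¬p) = {n0, n1, n3, n4, n5, n6, n7}
A[p U ¬p]: least fixpoint, start Z0 = Sat(¬p) = {n0, n1, n3, n4, n5, n6, n7}, add states in Sat(p) with every successor in Z. Already a fixed point.
Sat(A[p U ¬p]) = {n0, n1, n3, n4, n5, n6, n7}
Sat((¬a ∨ p) → A[p U ¬p]) = {n0, n1, n3, n4, n5, n6, n7}
Sat(AX ((¬a ∨ p) → A[p U ¬p])) = {s : every successor in {n0, n1, n3, n4, n5, n6, n7}} = {n0, n1, n6, n7}
AF (AX ((¬a ∨ p) → A[p U ¬p])): least fixpoint, start Z0 = {n0, n1, n6, n7}, add states with every successor in Z. Already a fixed point.
Sat(AF (AX ((¬a ∨ p) → A[p U ¬p]))) = {n0, n1, n6, n7}

{n0, n1, n6, n7}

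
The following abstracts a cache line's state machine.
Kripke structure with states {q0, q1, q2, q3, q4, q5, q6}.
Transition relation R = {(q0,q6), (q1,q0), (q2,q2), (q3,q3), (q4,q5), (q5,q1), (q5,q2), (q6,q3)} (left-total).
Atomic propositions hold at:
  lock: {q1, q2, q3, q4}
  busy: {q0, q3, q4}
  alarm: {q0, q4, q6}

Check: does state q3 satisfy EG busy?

EG busy: greatest fixpoint, start Z0 = {q0, q3, q4}, keep only states in Sat with some successor in Z. Z1 = {q3}; fixed.
Sat(EG busy) = {q3}
q3 ∈ Sat(EG busy) = {q3}, so the formula holds at q3.

Yes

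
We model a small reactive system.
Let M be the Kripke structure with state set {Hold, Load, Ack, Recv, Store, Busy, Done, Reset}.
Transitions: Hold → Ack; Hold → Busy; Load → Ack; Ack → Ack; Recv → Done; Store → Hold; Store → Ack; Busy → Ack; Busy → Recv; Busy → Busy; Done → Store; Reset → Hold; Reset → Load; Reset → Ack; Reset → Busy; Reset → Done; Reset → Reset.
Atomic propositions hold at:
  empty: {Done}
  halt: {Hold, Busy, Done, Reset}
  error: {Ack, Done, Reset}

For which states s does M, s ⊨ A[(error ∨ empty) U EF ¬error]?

Sat(error ∨ empty) = {Ack, Done, Reset}
Sat(¬error) = {Hold, Load, Recv, Store, Busy}
EF ¬error: least fixpoint, start Z0 = {Hold, Load, Recv, Store, Busy}, add states with some successor in Z. Z1 = {Hold, Load, Recv, Store, Busy, Done, Reset}; fixed.
Sat(EF ¬error) = {Hold, Load, Recv, Store, Busy, Done, Reset}
A[(error ∨ empty) U EF ¬error]: least fixpoint, start Z0 = Sat(EF ¬error) = {Hold, Load, Recv, Store, Busy, Done, Reset}, add states in Sat(error ∨ empty) with every successor in Z. Already a fixed point.
Sat(A[(error ∨ empty) U EF ¬error]) = {Hold, Load, Recv, Store, Busy, Done, Reset}

{Hold, Load, Recv, Store, Busy, Done, Reset}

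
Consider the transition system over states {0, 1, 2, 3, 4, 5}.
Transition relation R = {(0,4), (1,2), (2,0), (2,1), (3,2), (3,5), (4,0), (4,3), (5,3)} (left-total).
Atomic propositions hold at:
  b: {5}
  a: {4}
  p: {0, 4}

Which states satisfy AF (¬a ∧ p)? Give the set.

{0}

Sat(¬a) = {0, 1, 2, 3, 5}
Sat(¬a ∧ p) = {0}
AF (¬a ∧ p): least fixpoint, start Z0 = {0}, add states with every successor in Z. Already a fixed point.
Sat(AF (¬a ∧ p)) = {0}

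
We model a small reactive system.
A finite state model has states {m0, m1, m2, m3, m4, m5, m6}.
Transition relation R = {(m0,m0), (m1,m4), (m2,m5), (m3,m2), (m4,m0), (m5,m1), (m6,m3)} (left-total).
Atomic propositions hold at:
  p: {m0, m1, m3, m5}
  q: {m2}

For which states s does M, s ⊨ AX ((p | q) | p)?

{m0, m2, m3, m4, m5, m6}

Sat(p | q) = {m0, m1, m2, m3, m5}
Sat((p | q) | p) = {m0, m1, m2, m3, m5}
Sat(AX ((p | q) | p)) = {s : every successor in {m0, m1, m2, m3, m5}} = {m0, m2, m3, m4, m5, m6}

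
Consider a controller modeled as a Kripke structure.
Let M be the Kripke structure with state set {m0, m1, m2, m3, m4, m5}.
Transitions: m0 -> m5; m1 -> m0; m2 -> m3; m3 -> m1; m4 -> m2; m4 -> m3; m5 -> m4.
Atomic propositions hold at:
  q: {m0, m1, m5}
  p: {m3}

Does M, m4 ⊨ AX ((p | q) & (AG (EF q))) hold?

Sat(p | q) = {m0, m1, m3, m5}
EF q: least fixpoint, start Z0 = {m0, m1, m5}, add states with some successor in Z. Z1 = {m0, m1, m3, m5}; Z2 = {m0, m1, m2, m3, m4, m5}; fixed.
Sat(EF q) = {m0, m1, m2, m3, m4, m5}
AG (EF q): greatest fixpoint, start Z0 = {m0, m1, m2, m3, m4, m5}, keep only states in Sat with every successor in Z. Already a fixed point.
Sat(AG (EF q)) = {m0, m1, m2, m3, m4, m5}
Sat((p | q) & (AG (EF q))) = {m0, m1, m3, m5}
Sat(AX ((p | q) & (AG (EF q)))) = {s : every successor in {m0, m1, m3, m5}} = {m0, m1, m2, m3}
m4 ∉ Sat(AX ((p | q) & (AG (EF q)))) = {m0, m1, m2, m3}, so the formula does not hold at m4.

No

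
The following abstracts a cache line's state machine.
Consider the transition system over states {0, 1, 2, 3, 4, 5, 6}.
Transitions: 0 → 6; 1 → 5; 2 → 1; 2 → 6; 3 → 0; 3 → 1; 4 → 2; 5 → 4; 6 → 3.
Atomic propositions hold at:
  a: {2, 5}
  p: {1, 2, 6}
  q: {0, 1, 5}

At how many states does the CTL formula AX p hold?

3

Sat(AX p) = {s : every successor in {1, 2, 6}} = {0, 2, 4}
|Sat(AX p)| = |{0, 2, 4}| = 3.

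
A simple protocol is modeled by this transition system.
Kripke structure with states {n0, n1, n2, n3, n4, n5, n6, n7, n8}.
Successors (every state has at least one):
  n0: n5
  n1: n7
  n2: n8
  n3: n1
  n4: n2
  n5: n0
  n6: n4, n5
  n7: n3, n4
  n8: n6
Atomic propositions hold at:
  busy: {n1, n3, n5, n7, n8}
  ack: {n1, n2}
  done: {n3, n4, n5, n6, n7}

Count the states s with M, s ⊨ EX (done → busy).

8

Sat(done → busy) = {n0, n1, n2, n3, n5, n7, n8}
Sat(EX (done → busy)) = {s : some successor in {n0, n1, n2, n3, n5, n7, n8}} = {n0, n1, n2, n3, n4, n5, n6, n7}
|Sat(EX (done → busy))| = |{n0, n1, n2, n3, n4, n5, n6, n7}| = 8.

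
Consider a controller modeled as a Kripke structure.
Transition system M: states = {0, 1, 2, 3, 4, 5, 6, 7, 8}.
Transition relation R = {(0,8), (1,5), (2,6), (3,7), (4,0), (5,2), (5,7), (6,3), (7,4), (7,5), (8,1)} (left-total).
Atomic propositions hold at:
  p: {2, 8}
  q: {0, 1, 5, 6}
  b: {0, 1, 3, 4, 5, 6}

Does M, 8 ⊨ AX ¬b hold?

Sat(¬b) = {2, 7, 8}
Sat(AX ¬b) = {s : every successor in {2, 7, 8}} = {0, 3, 5}
8 ∉ Sat(AX ¬b) = {0, 3, 5}, so the formula does not hold at 8.

No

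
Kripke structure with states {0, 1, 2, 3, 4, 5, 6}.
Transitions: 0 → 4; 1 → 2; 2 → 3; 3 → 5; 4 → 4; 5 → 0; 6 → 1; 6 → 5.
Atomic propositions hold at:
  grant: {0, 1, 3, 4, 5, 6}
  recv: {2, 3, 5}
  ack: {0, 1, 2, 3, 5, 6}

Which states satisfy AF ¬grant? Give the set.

Sat(¬grant) = {2}
AF ¬grant: least fixpoint, start Z0 = {2}, add states with every successor in Z. Z1 = {1, 2}; fixed.
Sat(AF ¬grant) = {1, 2}

{1, 2}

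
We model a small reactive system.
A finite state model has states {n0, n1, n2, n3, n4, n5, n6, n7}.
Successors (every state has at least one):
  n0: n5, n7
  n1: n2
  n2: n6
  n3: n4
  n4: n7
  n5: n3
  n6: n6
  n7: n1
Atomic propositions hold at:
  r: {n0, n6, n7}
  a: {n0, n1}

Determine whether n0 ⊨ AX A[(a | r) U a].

Sat(a | r) = {n0, n1, n6, n7}
A[(a | r) U a]: least fixpoint, start Z0 = Sat(a) = {n0, n1}, add states in Sat(a | r) with every successor in Z. Z1 = {n0, n1, n7}; fixed.
Sat(A[(a | r) U a]) = {n0, n1, n7}
Sat(AX A[(a | r) U a]) = {s : every successor in {n0, n1, n7}} = {n4, n7}
n0 ∉ Sat(AX A[(a | r) U a]) = {n4, n7}, so the formula does not hold at n0.

No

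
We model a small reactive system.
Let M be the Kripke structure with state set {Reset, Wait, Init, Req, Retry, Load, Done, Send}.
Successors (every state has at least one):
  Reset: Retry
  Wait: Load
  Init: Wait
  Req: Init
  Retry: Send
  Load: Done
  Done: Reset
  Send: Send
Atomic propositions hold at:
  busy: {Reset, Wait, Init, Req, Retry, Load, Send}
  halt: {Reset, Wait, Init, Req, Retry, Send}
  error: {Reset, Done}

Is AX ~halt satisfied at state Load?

Yes

Sat(~halt) = {Load, Done}
Sat(AX ~halt) = {s : every successor in {Load, Done}} = {Wait, Load}
Load ∈ Sat(AX ~halt) = {Wait, Load}, so the formula holds at Load.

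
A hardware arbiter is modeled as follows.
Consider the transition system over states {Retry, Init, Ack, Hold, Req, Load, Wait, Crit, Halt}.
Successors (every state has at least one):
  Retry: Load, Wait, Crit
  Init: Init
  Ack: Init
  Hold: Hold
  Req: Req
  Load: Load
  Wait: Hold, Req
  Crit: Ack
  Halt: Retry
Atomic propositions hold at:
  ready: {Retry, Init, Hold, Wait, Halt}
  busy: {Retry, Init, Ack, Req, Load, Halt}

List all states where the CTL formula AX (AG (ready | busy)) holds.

{Init, Ack, Hold, Req, Load, Wait, Crit}

Sat(ready | busy) = {Retry, Init, Ack, Hold, Req, Load, Wait, Halt}
AG (ready | busy): greatest fixpoint, start Z0 = {Retry, Init, Ack, Hold, Req, Load, Wait, Halt}, keep only states in Sat with every successor in Z. Z1 = {Init, Ack, Hold, Req, Load, Wait, Halt}; Z2 = {Init, Ack, Hold, Req, Load, Wait}; fixed.
Sat(AG (ready | busy)) = {Init, Ack, Hold, Req, Load, Wait}
Sat(AX (AG (ready | busy))) = {s : every successor in {Init, Ack, Hold, Req, Load, Wait}} = {Init, Ack, Hold, Req, Load, Wait, Crit}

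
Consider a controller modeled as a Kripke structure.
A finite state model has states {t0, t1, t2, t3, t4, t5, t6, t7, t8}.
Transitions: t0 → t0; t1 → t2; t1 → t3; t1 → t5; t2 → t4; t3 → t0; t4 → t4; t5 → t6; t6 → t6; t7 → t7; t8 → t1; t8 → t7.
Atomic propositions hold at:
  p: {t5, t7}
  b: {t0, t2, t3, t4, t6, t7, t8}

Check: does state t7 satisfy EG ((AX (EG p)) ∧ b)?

Yes

EG p: greatest fixpoint, start Z0 = {t5, t7}, keep only states in Sat with some successor in Z. Z1 = {t7}; fixed.
Sat(EG p) = {t7}
Sat(AX (EG p)) = {s : every successor in {t7}} = {t7}
Sat((AX (EG p)) ∧ b) = {t7}
EG ((AX (EG p)) ∧ b): greatest fixpoint, start Z0 = {t7}, keep only states in Sat with some successor in Z. Already a fixed point.
Sat(EG ((AX (EG p)) ∧ b)) = {t7}
t7 ∈ Sat(EG ((AX (EG p)) ∧ b)) = {t7}, so the formula holds at t7.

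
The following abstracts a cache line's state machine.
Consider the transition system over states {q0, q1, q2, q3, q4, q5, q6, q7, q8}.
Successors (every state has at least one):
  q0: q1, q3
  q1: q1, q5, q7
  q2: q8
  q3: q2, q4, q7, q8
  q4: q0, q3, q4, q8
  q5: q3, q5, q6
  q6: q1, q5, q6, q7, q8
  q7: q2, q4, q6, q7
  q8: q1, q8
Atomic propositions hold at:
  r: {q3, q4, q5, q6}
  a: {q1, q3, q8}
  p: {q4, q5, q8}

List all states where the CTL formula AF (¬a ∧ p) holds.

{q4, q5}

Sat(¬a) = {q0, q2, q4, q5, q6, q7}
Sat(¬a ∧ p) = {q4, q5}
AF (¬a ∧ p): least fixpoint, start Z0 = {q4, q5}, add states with every successor in Z. Already a fixed point.
Sat(AF (¬a ∧ p)) = {q4, q5}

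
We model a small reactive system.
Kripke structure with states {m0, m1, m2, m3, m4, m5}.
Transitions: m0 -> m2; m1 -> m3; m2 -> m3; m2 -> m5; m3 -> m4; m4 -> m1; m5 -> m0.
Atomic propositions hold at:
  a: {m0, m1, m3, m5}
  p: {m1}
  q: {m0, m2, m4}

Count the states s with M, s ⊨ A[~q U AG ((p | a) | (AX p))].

Sat(~q) = {m1, m3, m5}
Sat(p | a) = {m0, m1, m3, m5}
Sat(AX p) = {s : every successor in {m1}} = {m4}
Sat((p | a) | (AX p)) = {m0, m1, m3, m4, m5}
AG ((p | a) | (AX p)): greatest fixpoint, start Z0 = {m0, m1, m3, m4, m5}, keep only states in Sat with every successor in Z. Z1 = {m1, m3, m4, m5}; Z2 = {m1, m3, m4}; fixed.
Sat(AG ((p | a) | (AX p))) = {m1, m3, m4}
A[~q U AG ((p | a) | (AX p))]: least fixpoint, start Z0 = Sat(AG ((p | a) | (AX p))) = {m1, m3, m4}, add states in Sat(~q) with every successor in Z. Already a fixed point.
Sat(A[~q U AG ((p | a) | (AX p))]) = {m1, m3, m4}
|Sat(A[~q U AG ((p | a) | (AX p))])| = |{m1, m3, m4}| = 3.

3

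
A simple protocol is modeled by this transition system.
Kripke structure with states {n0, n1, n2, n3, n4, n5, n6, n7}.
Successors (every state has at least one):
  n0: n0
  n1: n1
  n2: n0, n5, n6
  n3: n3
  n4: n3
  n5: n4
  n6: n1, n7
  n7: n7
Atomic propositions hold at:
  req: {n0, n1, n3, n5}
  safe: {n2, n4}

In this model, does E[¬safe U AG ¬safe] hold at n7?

Yes

Sat(¬safe) = {n0, n1, n3, n5, n6, n7}
AG ¬safe: greatest fixpoint, start Z0 = {n0, n1, n3, n5, n6, n7}, keep only states in Sat with every successor in Z. Z1 = {n0, n1, n3, n6, n7}; fixed.
Sat(AG ¬safe) = {n0, n1, n3, n6, n7}
E[¬safe U AG ¬safe]: least fixpoint, start Z0 = Sat(AG ¬safe) = {n0, n1, n3, n6, n7}, add states in Sat(¬safe) with some successor in Z. Already a fixed point.
Sat(E[¬safe U AG ¬safe]) = {n0, n1, n3, n6, n7}
n7 ∈ Sat(E[¬safe U AG ¬safe]) = {n0, n1, n3, n6, n7}, so the formula holds at n7.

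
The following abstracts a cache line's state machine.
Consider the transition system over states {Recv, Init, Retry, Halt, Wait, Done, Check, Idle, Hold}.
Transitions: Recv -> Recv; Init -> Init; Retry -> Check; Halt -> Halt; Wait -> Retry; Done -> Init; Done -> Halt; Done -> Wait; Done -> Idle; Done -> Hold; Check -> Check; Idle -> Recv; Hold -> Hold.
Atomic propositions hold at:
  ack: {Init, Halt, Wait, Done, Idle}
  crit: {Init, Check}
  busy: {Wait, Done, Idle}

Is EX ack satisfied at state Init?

Sat(EX ack) = {s : some successor in {Init, Halt, Wait, Done, Idle}} = {Init, Halt, Done}
Init ∈ Sat(EX ack) = {Init, Halt, Done}, so the formula holds at Init.

Yes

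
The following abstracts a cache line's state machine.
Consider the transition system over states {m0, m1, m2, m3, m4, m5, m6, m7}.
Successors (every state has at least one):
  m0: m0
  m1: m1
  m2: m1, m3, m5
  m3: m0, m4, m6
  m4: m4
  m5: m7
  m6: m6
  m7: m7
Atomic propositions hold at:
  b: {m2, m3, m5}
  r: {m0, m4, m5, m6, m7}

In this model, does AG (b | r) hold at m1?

No

Sat(b | r) = {m0, m2, m3, m4, m5, m6, m7}
AG (b | r): greatest fixpoint, start Z0 = {m0, m2, m3, m4, m5, m6, m7}, keep only states in Sat with every successor in Z. Z1 = {m0, m3, m4, m5, m6, m7}; fixed.
Sat(AG (b | r)) = {m0, m3, m4, m5, m6, m7}
m1 ∉ Sat(AG (b | r)) = {m0, m3, m4, m5, m6, m7}, so the formula does not hold at m1.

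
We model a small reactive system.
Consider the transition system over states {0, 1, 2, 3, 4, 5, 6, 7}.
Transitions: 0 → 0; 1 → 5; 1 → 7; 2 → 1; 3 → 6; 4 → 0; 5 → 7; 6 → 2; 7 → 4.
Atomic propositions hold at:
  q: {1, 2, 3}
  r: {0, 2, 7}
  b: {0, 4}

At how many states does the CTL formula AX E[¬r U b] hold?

Sat(¬r) = {1, 3, 4, 5, 6}
E[¬r U b]: least fixpoint, start Z0 = Sat(b) = {0, 4}, add states in Sat(¬r) with some successor in Z. Already a fixed point.
Sat(E[¬r U b]) = {0, 4}
Sat(AX E[¬r U b]) = {s : every successor in {0, 4}} = {0, 4, 7}
|Sat(AX E[¬r U b])| = |{0, 4, 7}| = 3.

3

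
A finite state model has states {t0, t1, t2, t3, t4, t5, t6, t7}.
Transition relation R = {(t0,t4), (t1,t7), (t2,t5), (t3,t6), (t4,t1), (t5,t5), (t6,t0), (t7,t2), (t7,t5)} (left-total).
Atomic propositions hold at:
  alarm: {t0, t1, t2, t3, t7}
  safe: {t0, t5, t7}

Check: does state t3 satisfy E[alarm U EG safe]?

EG safe: greatest fixpoint, start Z0 = {t0, t5, t7}, keep only states in Sat with some successor in Z. Z1 = {t5, t7}; fixed.
Sat(EG safe) = {t5, t7}
E[alarm U EG safe]: least fixpoint, start Z0 = Sat(EG safe) = {t5, t7}, add states in Sat(alarm) with some successor in Z. Z1 = {t1, t2, t5, t7}; fixed.
Sat(E[alarm U EG safe]) = {t1, t2, t5, t7}
t3 ∉ Sat(E[alarm U EG safe]) = {t1, t2, t5, t7}, so the formula does not hold at t3.

No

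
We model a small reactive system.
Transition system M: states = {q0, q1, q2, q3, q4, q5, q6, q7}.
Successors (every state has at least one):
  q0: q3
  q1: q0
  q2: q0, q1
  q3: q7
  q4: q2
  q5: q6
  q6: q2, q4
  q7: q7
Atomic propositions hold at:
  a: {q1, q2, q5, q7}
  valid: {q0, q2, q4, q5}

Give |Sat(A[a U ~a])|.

Sat(~a) = {q0, q3, q4, q6}
A[a U ~a]: least fixpoint, start Z0 = Sat(~a) = {q0, q3, q4, q6}, add states in Sat(a) with every successor in Z. Z1 = {q0, q1, q3, q4, q5, q6}; Z2 = {q0, q1, q2, q3, q4, q5, q6}; fixed.
Sat(A[a U ~a]) = {q0, q1, q2, q3, q4, q5, q6}
|Sat(A[a U ~a])| = |{q0, q1, q2, q3, q4, q5, q6}| = 7.

7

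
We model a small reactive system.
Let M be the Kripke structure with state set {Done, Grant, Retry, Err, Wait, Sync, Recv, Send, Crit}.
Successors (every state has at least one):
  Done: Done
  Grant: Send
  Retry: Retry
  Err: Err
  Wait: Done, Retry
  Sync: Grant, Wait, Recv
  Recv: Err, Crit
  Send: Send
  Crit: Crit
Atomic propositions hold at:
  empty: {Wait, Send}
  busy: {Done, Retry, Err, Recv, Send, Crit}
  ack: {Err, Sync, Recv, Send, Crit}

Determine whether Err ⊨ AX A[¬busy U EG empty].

Sat(¬busy) = {Grant, Wait, Sync}
EG empty: greatest fixpoint, start Z0 = {Wait, Send}, keep only states in Sat with some successor in Z. Z1 = {Send}; fixed.
Sat(EG empty) = {Send}
A[¬busy U EG empty]: least fixpoint, start Z0 = Sat(EG empty) = {Send}, add states in Sat(¬busy) with every successor in Z. Z1 = {Grant, Send}; fixed.
Sat(A[¬busy U EG empty]) = {Grant, Send}
Sat(AX A[¬busy U EG empty]) = {s : every successor in {Grant, Send}} = {Grant, Send}
Err ∉ Sat(AX A[¬busy U EG empty]) = {Grant, Send}, so the formula does not hold at Err.

No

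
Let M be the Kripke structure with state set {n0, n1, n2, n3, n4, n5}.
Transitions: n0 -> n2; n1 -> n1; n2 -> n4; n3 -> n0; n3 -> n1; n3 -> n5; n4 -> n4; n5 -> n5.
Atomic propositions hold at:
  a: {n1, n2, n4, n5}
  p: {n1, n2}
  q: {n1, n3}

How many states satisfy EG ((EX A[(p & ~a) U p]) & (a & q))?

Sat(~a) = {n0, n3}
Sat(p & ~a) = ∅
A[(p & ~a) U p]: least fixpoint, start Z0 = Sat(p) = {n1, n2}, add states in Sat(p & ~a) with every successor in Z. Already a fixed point.
Sat(A[(p & ~a) U p]) = {n1, n2}
Sat(EX A[(p & ~a) U p]) = {s : some successor in {n1, n2}} = {n0, n1, n3}
Sat(a & q) = {n1}
Sat((EX A[(p & ~a) U p]) & (a & q)) = {n1}
EG ((EX A[(p & ~a) U p]) & (a & q)): greatest fixpoint, start Z0 = {n1}, keep only states in Sat with some successor in Z. Already a fixed point.
Sat(EG ((EX A[(p & ~a) U p]) & (a & q))) = {n1}
|Sat(EG ((EX A[(p & ~a) U p]) & (a & q)))| = |{n1}| = 1.

1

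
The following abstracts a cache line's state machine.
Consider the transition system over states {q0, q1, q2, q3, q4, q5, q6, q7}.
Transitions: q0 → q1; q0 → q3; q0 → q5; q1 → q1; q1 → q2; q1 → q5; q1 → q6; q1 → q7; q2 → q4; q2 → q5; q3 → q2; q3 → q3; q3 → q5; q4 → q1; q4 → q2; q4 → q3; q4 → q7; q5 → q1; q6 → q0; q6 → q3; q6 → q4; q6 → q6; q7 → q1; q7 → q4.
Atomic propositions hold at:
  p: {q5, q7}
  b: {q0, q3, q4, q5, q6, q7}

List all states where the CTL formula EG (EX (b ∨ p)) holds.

Sat(b ∨ p) = {q0, q3, q4, q5, q6, q7}
Sat(EX (b ∨ p)) = {s : some successor in {q0, q3, q4, q5, q6, q7}} = {q0, q1, q2, q3, q4, q6, q7}
EG (EX (b ∨ p)): greatest fixpoint, start Z0 = {q0, q1, q2, q3, q4, q6, q7}, keep only states in Sat with some successor in Z. Already a fixed point.
Sat(EG (EX (b ∨ p))) = {q0, q1, q2, q3, q4, q6, q7}

{q0, q1, q2, q3, q4, q6, q7}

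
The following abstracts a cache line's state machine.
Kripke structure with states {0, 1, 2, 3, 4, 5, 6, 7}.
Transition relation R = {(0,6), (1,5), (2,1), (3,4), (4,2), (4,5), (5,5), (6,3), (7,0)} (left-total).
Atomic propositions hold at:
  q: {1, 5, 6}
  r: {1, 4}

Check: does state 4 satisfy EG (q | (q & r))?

Sat(q & r) = {1}
Sat(q | (q & r)) = {1, 5, 6}
EG (q | (q & r)): greatest fixpoint, start Z0 = {1, 5, 6}, keep only states in Sat with some successor in Z. Z1 = {1, 5}; fixed.
Sat(EG (q | (q & r))) = {1, 5}
4 ∉ Sat(EG (q | (q & r))) = {1, 5}, so the formula does not hold at 4.

No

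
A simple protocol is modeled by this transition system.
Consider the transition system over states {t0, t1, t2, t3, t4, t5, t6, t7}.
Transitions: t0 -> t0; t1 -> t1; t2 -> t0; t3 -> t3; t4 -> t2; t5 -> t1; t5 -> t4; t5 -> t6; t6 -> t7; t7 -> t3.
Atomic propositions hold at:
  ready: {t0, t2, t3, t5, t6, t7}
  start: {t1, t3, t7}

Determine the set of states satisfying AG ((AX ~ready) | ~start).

Sat(~ready) = {t1, t4}
Sat(AX ~ready) = {s : every successor in {t1, t4}} = {t1}
Sat(~start) = {t0, t2, t4, t5, t6}
Sat((AX ~ready) | ~start) = {t0, t1, t2, t4, t5, t6}
AG ((AX ~ready) | ~start): greatest fixpoint, start Z0 = {t0, t1, t2, t4, t5, t6}, keep only states in Sat with every successor in Z. Z1 = {t0, t1, t2, t4, t5}; Z2 = {t0, t1, t2, t4}; fixed.
Sat(AG ((AX ~ready) | ~start)) = {t0, t1, t2, t4}

{t0, t1, t2, t4}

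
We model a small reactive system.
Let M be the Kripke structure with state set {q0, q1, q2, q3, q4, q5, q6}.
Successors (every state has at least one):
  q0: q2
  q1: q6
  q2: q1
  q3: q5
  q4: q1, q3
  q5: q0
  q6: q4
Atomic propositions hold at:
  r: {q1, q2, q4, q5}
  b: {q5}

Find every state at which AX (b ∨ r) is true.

Sat(b ∨ r) = {q1, q2, q4, q5}
Sat(AX (b ∨ r)) = {s : every successor in {q1, q2, q4, q5}} = {q0, q2, q3, q6}

{q0, q2, q3, q6}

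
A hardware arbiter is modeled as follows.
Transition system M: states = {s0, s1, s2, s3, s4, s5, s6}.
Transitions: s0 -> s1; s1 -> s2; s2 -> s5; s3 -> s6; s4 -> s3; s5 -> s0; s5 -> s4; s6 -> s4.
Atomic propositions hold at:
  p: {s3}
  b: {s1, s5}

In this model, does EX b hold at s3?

Sat(EX b) = {s : some successor in {s1, s5}} = {s0, s2}
s3 ∉ Sat(EX b) = {s0, s2}, so the formula does not hold at s3.

No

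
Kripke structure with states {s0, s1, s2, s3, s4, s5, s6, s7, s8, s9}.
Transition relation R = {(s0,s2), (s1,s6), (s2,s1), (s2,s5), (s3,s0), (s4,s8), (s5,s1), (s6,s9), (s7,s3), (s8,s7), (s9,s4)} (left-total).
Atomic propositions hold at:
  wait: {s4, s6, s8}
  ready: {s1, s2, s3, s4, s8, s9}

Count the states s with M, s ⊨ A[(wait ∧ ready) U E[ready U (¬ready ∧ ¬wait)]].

Sat(wait ∧ ready) = {s4, s8}
Sat(¬ready) = {s0, s5, s6, s7}
Sat(¬wait) = {s0, s1, s2, s3, s5, s7, s9}
Sat(¬ready ∧ ¬wait) = {s0, s5, s7}
E[ready U (¬ready ∧ ¬wait)]: least fixpoint, start Z0 = Sat((¬ready ∧ ¬wait)) = {s0, s5, s7}, add states in Sat(ready) with some successor in Z. Z1 = {s0, s2, s3, s5, s7, s8}; Z2 = {s0, s2, s3, s4, s5, s7, s8}; Z3 = {s0, s2, s3, s4, s5, s7, s8, s9}; fixed.
Sat(E[ready U (¬ready ∧ ¬wait)]) = {s0, s2, s3, s4, s5, s7, s8, s9}
A[(wait ∧ ready) U E[ready U (¬ready ∧ ¬wait)]]: least fixpoint, start Z0 = Sat(E[ready U (¬ready ∧ ¬wait)]) = {s0, s2, s3, s4, s5, s7, s8, s9}, add states in Sat(wait ∧ ready) with every successor in Z. Already a fixed point.
Sat(A[(wait ∧ ready) U E[ready U (¬ready ∧ ¬wait)]]) = {s0, s2, s3, s4, s5, s7, s8, s9}
|Sat(A[(wait ∧ ready) U E[ready U (¬ready ∧ ¬wait)]])| = |{s0, s2, s3, s4, s5, s7, s8, s9}| = 8.

8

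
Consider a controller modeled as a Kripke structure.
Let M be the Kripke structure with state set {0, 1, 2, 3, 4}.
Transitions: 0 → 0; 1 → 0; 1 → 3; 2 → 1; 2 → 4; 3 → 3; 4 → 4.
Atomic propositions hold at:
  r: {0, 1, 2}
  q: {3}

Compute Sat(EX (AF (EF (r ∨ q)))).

{0, 1, 2, 3}

Sat(r ∨ q) = {0, 1, 2, 3}
EF (r ∨ q): least fixpoint, start Z0 = {0, 1, 2, 3}, add states with some successor in Z. Already a fixed point.
Sat(EF (r ∨ q)) = {0, 1, 2, 3}
AF (EF (r ∨ q)): least fixpoint, start Z0 = {0, 1, 2, 3}, add states with every successor in Z. Already a fixed point.
Sat(AF (EF (r ∨ q))) = {0, 1, 2, 3}
Sat(EX (AF (EF (r ∨ q)))) = {s : some successor in {0, 1, 2, 3}} = {0, 1, 2, 3}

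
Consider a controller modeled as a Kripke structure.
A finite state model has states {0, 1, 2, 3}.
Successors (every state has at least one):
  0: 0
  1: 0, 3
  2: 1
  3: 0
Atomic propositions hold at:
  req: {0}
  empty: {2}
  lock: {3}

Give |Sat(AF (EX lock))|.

2

Sat(EX lock) = {s : some successor in {3}} = {1}
AF (EX lock): least fixpoint, start Z0 = {1}, add states with every successor in Z. Z1 = {1, 2}; fixed.
Sat(AF (EX lock)) = {1, 2}
|Sat(AF (EX lock))| = |{1, 2}| = 2.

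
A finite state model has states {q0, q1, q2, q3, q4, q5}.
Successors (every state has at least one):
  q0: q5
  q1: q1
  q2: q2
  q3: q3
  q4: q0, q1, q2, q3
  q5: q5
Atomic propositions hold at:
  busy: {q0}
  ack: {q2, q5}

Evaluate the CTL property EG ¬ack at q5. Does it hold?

Sat(¬ack) = {q0, q1, q3, q4}
EG ¬ack: greatest fixpoint, start Z0 = {q0, q1, q3, q4}, keep only states in Sat with some successor in Z. Z1 = {q1, q3, q4}; fixed.
Sat(EG ¬ack) = {q1, q3, q4}
q5 ∉ Sat(EG ¬ack) = {q1, q3, q4}, so the formula does not hold at q5.

No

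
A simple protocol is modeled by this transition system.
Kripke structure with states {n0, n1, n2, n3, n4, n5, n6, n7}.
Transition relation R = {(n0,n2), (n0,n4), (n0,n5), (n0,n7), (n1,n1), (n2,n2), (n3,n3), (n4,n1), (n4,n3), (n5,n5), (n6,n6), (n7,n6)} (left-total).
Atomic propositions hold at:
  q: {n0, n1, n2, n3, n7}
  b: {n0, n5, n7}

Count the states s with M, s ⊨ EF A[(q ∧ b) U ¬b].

7

Sat(q ∧ b) = {n0, n7}
Sat(¬b) = {n1, n2, n3, n4, n6}
A[(q ∧ b) U ¬b]: least fixpoint, start Z0 = Sat(¬b) = {n1, n2, n3, n4, n6}, add states in Sat(q ∧ b) with every successor in Z. Z1 = {n1, n2, n3, n4, n6, n7}; fixed.
Sat(A[(q ∧ b) U ¬b]) = {n1, n2, n3, n4, n6, n7}
EF A[(q ∧ b) U ¬b]: least fixpoint, start Z0 = {n1, n2, n3, n4, n6, n7}, add states with some successor in Z. Z1 = {n0, n1, n2, n3, n4, n6, n7}; fixed.
Sat(EF A[(q ∧ b) U ¬b]) = {n0, n1, n2, n3, n4, n6, n7}
|Sat(EF A[(q ∧ b) U ¬b])| = |{n0, n1, n2, n3, n4, n6, n7}| = 7.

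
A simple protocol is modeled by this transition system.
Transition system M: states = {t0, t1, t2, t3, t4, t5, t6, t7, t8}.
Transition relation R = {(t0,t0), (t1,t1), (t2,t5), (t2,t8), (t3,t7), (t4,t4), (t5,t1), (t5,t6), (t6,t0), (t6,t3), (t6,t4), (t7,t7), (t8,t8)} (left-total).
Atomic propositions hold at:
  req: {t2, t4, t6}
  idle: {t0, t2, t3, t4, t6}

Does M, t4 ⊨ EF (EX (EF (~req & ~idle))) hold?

No

Sat(~req) = {t0, t1, t3, t5, t7, t8}
Sat(~idle) = {t1, t5, t7, t8}
Sat(~req & ~idle) = {t1, t5, t7, t8}
EF (~req & ~idle): least fixpoint, start Z0 = {t1, t5, t7, t8}, add states with some successor in Z. Z1 = {t1, t2, t3, t5, t7, t8}; Z2 = {t1, t2, t3, t5, t6, t7, t8}; fixed.
Sat(EF (~req & ~idle)) = {t1, t2, t3, t5, t6, t7, t8}
Sat(EX (EF (~req & ~idle))) = {s : some successor in {t1, t2, t3, t5, t6, t7, t8}} = {t1, t2, t3, t5, t6, t7, t8}
EF (EX (EF (~req & ~idle))): least fixpoint, start Z0 = {t1, t2, t3, t5, t6, t7, t8}, add states with some successor in Z. Already a fixed point.
Sat(EF (EX (EF (~req & ~idle)))) = {t1, t2, t3, t5, t6, t7, t8}
t4 ∉ Sat(EF (EX (EF (~req & ~idle)))) = {t1, t2, t3, t5, t6, t7, t8}, so the formula does not hold at t4.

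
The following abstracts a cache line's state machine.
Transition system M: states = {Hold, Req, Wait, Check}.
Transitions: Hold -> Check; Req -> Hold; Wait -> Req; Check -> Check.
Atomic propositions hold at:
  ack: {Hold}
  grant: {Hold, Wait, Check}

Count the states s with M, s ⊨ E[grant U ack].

1

E[grant U ack]: least fixpoint, start Z0 = Sat(ack) = {Hold}, add states in Sat(grant) with some successor in Z. Already a fixed point.
Sat(E[grant U ack]) = {Hold}
|Sat(E[grant U ack])| = |{Hold}| = 1.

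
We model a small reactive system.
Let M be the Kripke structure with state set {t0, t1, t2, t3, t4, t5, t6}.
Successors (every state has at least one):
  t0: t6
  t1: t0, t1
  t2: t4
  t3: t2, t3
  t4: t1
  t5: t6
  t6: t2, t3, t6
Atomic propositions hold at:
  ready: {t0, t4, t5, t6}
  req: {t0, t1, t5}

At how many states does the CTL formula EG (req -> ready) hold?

4

Sat(req -> ready) = {t0, t2, t3, t4, t5, t6}
EG (req -> ready): greatest fixpoint, start Z0 = {t0, t2, t3, t4, t5, t6}, keep only states in Sat with some successor in Z. Z1 = {t0, t2, t3, t5, t6}; Z2 = {t0, t3, t5, t6}; fixed.
Sat(EG (req -> ready)) = {t0, t3, t5, t6}
|Sat(EG (req -> ready))| = |{t0, t3, t5, t6}| = 4.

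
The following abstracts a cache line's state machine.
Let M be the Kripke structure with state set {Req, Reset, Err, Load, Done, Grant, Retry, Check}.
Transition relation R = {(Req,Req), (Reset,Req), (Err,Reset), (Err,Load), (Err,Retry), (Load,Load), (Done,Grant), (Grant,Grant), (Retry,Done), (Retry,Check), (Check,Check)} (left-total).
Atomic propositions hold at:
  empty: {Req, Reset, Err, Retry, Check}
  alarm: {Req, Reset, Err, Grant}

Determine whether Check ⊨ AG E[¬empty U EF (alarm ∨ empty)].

Sat(¬empty) = {Load, Done, Grant}
Sat(alarm ∨ empty) = {Req, Reset, Err, Grant, Retry, Check}
EF (alarm ∨ empty): least fixpoint, start Z0 = {Req, Reset, Err, Grant, Retry, Check}, add states with some successor in Z. Z1 = {Req, Reset, Err, Done, Grant, Retry, Check}; fixed.
Sat(EF (alarm ∨ empty)) = {Req, Reset, Err, Done, Grant, Retry, Check}
E[¬empty U EF (alarm ∨ empty)]: least fixpoint, start Z0 = Sat(EF (alarm ∨ empty)) = {Req, Reset, Err, Done, Grant, Retry, Check}, add states in Sat(¬empty) with some successor in Z. Already a fixed point.
Sat(E[¬empty U EF (alarm ∨ empty)]) = {Req, Reset, Err, Done, Grant, Retry, Check}
AG E[¬empty U EF (alarm ∨ empty)]: greatest fixpoint, start Z0 = {Req, Reset, Err, Done, Grant, Retry, Check}, keep only states in Sat with every successor in Z. Z1 = {Req, Reset, Done, Grant, Retry, Check}; fixed.
Sat(AG E[¬empty U EF (alarm ∨ empty)]) = {Req, Reset, Done, Grant, Retry, Check}
Check ∈ Sat(AG E[¬empty U EF (alarm ∨ empty)]) = {Req, Reset, Done, Grant, Retry, Check}, so the formula holds at Check.

Yes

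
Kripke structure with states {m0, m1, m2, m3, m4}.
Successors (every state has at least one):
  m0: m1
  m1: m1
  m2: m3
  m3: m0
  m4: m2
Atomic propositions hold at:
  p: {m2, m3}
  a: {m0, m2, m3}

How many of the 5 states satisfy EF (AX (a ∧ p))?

2

Sat(a ∧ p) = {m2, m3}
Sat(AX (a ∧ p)) = {s : every successor in {m2, m3}} = {m2, m4}
EF (AX (a ∧ p)): least fixpoint, start Z0 = {m2, m4}, add states with some successor in Z. Already a fixed point.
Sat(EF (AX (a ∧ p))) = {m2, m4}
|Sat(EF (AX (a ∧ p)))| = |{m2, m4}| = 2.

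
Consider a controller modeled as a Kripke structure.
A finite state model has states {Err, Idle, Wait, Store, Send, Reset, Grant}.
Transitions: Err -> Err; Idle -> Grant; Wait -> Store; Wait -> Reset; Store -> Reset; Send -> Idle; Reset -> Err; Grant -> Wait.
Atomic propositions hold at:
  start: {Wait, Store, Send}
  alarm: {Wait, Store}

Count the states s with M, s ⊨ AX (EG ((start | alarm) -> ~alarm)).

Sat(start | alarm) = {Wait, Store, Send}
Sat(~alarm) = {Err, Idle, Send, Reset, Grant}
Sat((start | alarm) -> ~alarm) = {Err, Idle, Send, Reset, Grant}
EG ((start | alarm) -> ~alarm): greatest fixpoint, start Z0 = {Err, Idle, Send, Reset, Grant}, keep only states in Sat with some successor in Z. Z1 = {Err, Idle, Send, Reset}; Z2 = {Err, Send, Reset}; Z3 = {Err, Reset}; fixed.
Sat(EG ((start | alarm) -> ~alarm)) = {Err, Reset}
Sat(AX (EG ((start | alarm) -> ~alarm))) = {s : every successor in {Err, Reset}} = {Err, Store, Reset}
|Sat(AX (EG ((start | alarm) -> ~alarm)))| = |{Err, Store, Reset}| = 3.

3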